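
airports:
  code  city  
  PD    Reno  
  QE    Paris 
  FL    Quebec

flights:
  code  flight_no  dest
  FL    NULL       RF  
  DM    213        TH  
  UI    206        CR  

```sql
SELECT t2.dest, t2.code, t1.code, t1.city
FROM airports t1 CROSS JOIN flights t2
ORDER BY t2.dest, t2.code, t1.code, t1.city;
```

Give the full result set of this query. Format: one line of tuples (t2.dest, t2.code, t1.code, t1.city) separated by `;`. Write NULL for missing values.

CROSS JOIN pairs every row of `airports` with every row of `flights`: 3 × 3 = 9 rows.

(CR, UI, FL, Quebec); (CR, UI, PD, Reno); (CR, UI, QE, Paris); (RF, FL, FL, Quebec); (RF, FL, PD, Reno); (RF, FL, QE, Paris); (TH, DM, FL, Quebec); (TH, DM, PD, Reno); (TH, DM, QE, Paris)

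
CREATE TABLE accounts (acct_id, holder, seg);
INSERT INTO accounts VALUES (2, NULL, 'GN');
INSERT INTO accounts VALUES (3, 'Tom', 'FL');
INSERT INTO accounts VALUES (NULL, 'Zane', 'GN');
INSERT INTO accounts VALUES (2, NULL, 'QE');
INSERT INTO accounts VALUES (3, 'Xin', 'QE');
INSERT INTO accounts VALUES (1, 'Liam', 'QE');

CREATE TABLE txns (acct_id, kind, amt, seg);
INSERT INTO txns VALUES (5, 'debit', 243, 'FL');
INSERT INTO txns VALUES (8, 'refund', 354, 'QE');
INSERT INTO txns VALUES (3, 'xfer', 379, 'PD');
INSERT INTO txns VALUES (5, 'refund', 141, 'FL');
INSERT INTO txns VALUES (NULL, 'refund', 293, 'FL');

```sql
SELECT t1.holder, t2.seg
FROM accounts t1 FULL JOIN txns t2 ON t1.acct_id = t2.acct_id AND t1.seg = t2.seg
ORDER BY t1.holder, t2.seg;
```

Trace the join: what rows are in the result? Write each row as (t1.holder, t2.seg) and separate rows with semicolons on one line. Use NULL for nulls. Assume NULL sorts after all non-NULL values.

(Liam, NULL); (Tom, NULL); (Xin, NULL); (Zane, NULL); (NULL, FL); (NULL, FL); (NULL, FL); (NULL, PD); (NULL, QE); (NULL, NULL); (NULL, NULL)

FULL OUTER JOIN keeps every row from both sides; unmatched rows get NULL for the other side's columns.
Matching on t1.acct_id = t2.acct_id AND t1.seg = t2.seg. A NULL in a compared column never satisfies the condition.
- acct_id=2, seg=GN: no t2 row matches, row kept with t2 columns NULL.
- acct_id=3, seg=FL: no t2 row matches, row kept with t2 columns NULL.
- acct_id=NULL, seg=GN: no t2 row matches, row kept with t2 columns NULL.
- acct_id=2, seg=QE: no t2 row matches, row kept with t2 columns NULL.
- acct_id=3, seg=QE: no t2 row matches, row kept with t2 columns NULL.
- acct_id=1, seg=QE: no t2 row matches, row kept with t2 columns NULL.
- 5 t2 row(s) had no t1 match → kept, t1 columns NULL.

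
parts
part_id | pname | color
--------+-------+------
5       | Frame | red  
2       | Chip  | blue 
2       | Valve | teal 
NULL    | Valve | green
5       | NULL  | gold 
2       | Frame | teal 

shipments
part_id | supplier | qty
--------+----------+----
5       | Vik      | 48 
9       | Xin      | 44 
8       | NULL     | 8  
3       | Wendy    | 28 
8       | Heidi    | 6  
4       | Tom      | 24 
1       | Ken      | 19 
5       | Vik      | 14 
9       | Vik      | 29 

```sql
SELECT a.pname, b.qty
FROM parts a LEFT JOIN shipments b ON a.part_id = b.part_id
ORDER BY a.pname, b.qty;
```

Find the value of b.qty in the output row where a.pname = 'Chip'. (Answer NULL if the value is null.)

LEFT JOIN keeps every row from `parts`; unmatched rows get NULL for `shipments`'s columns.
Matching on a.part_id = b.part_id. A NULL in a compared column never satisfies the condition.
- a (part_id=5) pairs with 2 row(s) of b.
- a (part_id=2) has no partner → padded with NULL.
- a (part_id=2) has no partner → padded with NULL.
- a (part_id=NULL) has no partner → padded with NULL.
- a (part_id=5) pairs with 2 row(s) of b.
- a (part_id=2) has no partner → padded with NULL.

NULL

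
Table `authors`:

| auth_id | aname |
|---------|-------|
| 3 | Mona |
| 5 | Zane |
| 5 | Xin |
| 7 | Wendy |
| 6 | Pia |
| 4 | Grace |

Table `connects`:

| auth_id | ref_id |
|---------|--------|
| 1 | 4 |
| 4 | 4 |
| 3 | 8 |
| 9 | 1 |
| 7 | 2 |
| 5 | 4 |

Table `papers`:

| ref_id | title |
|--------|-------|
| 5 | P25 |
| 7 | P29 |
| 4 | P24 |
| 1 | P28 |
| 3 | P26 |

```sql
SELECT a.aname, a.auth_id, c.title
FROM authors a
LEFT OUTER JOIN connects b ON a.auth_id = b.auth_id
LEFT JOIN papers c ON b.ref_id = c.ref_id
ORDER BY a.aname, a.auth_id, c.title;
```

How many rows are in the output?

6

Evaluate left to right. First `authors a LEFT JOIN connects b` on auth_id: 6 row(s).
Then LEFT JOIN `papers c` on ref_id: each of those 6 rows is kept; rows whose b.ref_id has no match in c get NULL for c's columns.
Result: 6 row(s).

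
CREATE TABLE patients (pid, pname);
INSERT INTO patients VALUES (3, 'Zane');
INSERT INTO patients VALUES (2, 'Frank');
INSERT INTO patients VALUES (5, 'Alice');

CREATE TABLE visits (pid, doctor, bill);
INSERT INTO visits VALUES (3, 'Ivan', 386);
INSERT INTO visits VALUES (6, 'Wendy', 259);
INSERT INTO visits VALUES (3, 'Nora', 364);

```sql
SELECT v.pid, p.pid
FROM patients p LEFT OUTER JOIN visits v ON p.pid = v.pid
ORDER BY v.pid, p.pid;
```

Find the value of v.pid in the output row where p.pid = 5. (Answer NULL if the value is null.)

NULL

LEFT JOIN keeps every row from `patients`; unmatched rows get NULL for `visits`'s columns.
Matching on p.pid = v.pid.
- pid=3: 2 matching v row(s), so 2 row(s) emitted.
- pid=2: no v row matches, row kept with v columns NULL.
- pid=5: no v row matches, row kept with v columns NULL.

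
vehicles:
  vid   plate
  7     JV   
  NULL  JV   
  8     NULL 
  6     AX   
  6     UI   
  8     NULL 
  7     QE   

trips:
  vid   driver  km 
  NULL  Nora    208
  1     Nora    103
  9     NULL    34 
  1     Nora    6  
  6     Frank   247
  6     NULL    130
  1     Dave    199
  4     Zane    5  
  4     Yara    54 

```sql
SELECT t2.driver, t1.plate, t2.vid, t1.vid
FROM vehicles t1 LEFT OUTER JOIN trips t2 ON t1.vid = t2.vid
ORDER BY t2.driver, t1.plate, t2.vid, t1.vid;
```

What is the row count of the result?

9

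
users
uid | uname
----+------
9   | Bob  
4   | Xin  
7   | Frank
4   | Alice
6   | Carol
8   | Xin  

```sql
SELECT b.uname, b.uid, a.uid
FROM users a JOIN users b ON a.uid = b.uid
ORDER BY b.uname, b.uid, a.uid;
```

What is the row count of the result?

INNER JOIN keeps only pairs where the ON condition holds.
Matching on a.uid = b.uid.
- a row (uid=9): matches 1 b row(s) → 1 output row(s).
- a row (uid=4): matches 2 b row(s) → 2 output row(s).
- a row (uid=7): matches 1 b row(s) → 1 output row(s).
- a row (uid=4): matches 2 b row(s) → 2 output row(s).
- a row (uid=6): matches 1 b row(s) → 1 output row(s).
- a row (uid=8): matches 1 b row(s) → 1 output row(s).
Total: 8 rows.

8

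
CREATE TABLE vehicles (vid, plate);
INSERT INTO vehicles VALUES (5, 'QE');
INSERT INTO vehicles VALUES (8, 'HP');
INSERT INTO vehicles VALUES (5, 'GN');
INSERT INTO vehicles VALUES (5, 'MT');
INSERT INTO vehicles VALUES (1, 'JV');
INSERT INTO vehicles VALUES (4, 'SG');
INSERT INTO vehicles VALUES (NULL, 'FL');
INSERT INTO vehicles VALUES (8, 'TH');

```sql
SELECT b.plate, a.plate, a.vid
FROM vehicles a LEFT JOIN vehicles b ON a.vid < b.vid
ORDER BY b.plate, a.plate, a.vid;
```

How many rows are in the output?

20

LEFT JOIN keeps every row from `vehicles a`; unmatched rows get NULL for `vehicles b`'s columns.
Matching on a.vid < b.vid. A NULL in a compared column never satisfies the condition.
Matched pairs: 17; unmatched a rows kept: 3.
Total: 17 matched + 3 padded = 20 rows.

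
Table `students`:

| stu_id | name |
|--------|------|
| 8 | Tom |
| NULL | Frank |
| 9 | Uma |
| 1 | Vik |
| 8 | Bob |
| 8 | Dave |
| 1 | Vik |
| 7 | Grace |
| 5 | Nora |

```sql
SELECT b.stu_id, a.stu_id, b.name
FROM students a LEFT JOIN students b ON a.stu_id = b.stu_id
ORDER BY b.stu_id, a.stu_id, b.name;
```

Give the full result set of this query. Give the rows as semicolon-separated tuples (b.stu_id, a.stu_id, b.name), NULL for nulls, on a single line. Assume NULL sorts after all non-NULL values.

(1, 1, Vik); (1, 1, Vik); (1, 1, Vik); (1, 1, Vik); (5, 5, Nora); (7, 7, Grace); (8, 8, Bob); (8, 8, Bob); (8, 8, Bob); (8, 8, Dave); (8, 8, Dave); (8, 8, Dave); (8, 8, Tom); (8, 8, Tom); (8, 8, Tom); (9, 9, Uma); (NULL, NULL, NULL)

LEFT JOIN keeps every row from `students a`; unmatched rows get NULL for `students b`'s columns.
Matching on a.stu_id = b.stu_id. A NULL in a compared column never satisfies the condition.
- a (stu_id=8) pairs with 3 row(s) of b.
- a (stu_id=NULL) has no partner → padded with NULL.
- a (stu_id=9) pairs with 1 row(s) of b.
- a (stu_id=1) pairs with 2 row(s) of b.
- a (stu_id=8) pairs with 3 row(s) of b.
- a (stu_id=8) pairs with 3 row(s) of b.
- a (stu_id=1) pairs with 2 row(s) of b.
- a (stu_id=7) pairs with 1 row(s) of b.
- a (stu_id=5) pairs with 1 row(s) of b.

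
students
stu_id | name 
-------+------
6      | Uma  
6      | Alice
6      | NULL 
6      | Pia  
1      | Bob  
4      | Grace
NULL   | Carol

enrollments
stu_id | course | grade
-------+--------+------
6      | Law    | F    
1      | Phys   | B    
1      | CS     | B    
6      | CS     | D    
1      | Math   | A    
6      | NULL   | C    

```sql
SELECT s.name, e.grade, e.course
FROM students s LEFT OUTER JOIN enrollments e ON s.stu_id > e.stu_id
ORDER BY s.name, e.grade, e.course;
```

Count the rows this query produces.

17

LEFT JOIN keeps every row from `students`; unmatched rows get NULL for `enrollments`'s columns.
Matching on s.stu_id > e.stu_id. A NULL in a compared column never satisfies the condition.
- s (stu_id=6) pairs with 3 row(s) of e.
- s (stu_id=6) pairs with 3 row(s) of e.
- s (stu_id=6) pairs with 3 row(s) of e.
- s (stu_id=6) pairs with 3 row(s) of e.
- s (stu_id=1) has no partner → padded with NULL.
- s (stu_id=4) pairs with 3 row(s) of e.
- s (stu_id=NULL) has no partner → padded with NULL.
Total: 15 matched + 2 padded = 17 rows.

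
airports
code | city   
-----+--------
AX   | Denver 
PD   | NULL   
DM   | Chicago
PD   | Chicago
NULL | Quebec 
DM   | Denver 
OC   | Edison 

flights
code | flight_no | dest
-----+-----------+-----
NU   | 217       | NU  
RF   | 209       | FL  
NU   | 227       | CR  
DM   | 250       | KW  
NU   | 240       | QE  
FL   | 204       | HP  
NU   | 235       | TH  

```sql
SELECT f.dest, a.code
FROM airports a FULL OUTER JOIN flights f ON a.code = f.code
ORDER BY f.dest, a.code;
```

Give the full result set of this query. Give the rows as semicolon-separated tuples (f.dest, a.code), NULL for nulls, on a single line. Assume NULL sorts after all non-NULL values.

FULL OUTER JOIN keeps every row from both sides; unmatched rows get NULL for the other side's columns.
Matching on a.code = f.code. A NULL in a compared column never satisfies the condition.
- code=AX: no f row matches, row kept with f columns NULL.
- code=PD: no f row matches, row kept with f columns NULL.
- code=DM: 1 matching f row(s), so 1 row(s) emitted.
- code=PD: no f row matches, row kept with f columns NULL.
- code=NULL: no f row matches, row kept with f columns NULL.
- code=DM: 1 matching f row(s), so 1 row(s) emitted.
- code=OC: no f row matches, row kept with f columns NULL.
- 6 f row(s) had no a match → kept, a columns NULL.

(CR, NULL); (FL, NULL); (HP, NULL); (KW, DM); (KW, DM); (NU, NULL); (QE, NULL); (TH, NULL); (NULL, AX); (NULL, OC); (NULL, PD); (NULL, PD); (NULL, NULL)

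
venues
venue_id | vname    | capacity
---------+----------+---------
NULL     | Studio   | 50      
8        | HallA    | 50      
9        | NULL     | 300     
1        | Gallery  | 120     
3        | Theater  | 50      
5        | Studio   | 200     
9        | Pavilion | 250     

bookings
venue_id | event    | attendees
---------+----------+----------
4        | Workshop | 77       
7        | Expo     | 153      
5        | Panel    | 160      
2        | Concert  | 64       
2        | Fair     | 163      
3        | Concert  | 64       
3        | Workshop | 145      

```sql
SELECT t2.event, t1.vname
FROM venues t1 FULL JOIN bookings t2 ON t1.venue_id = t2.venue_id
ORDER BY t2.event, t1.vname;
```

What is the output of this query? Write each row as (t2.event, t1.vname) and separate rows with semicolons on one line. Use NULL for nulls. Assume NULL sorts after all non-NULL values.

(Concert, Theater); (Concert, NULL); (Expo, NULL); (Fair, NULL); (Panel, Studio); (Workshop, Theater); (Workshop, NULL); (NULL, Gallery); (NULL, HallA); (NULL, Pavilion); (NULL, Studio); (NULL, NULL)

FULL OUTER JOIN keeps every row from both sides; unmatched rows get NULL for the other side's columns.
Matching on t1.venue_id = t2.venue_id. A NULL in a compared column never satisfies the condition.
Matched pairs: 3; unmatched t1 rows kept: 5; unmatched t2 rows kept: 4.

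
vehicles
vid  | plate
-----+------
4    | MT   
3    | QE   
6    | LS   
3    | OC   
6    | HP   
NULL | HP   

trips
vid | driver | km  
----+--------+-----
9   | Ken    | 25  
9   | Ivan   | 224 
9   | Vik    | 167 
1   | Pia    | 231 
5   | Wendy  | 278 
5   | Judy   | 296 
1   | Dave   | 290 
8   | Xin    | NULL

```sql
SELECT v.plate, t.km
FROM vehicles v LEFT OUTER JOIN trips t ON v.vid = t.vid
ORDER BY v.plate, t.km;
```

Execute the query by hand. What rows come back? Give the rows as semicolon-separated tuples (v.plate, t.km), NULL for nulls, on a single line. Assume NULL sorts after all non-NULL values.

(HP, NULL); (HP, NULL); (LS, NULL); (MT, NULL); (OC, NULL); (QE, NULL)

LEFT JOIN keeps every row from `vehicles`; unmatched rows get NULL for `trips`'s columns.
Matching on v.vid = t.vid. A NULL in a compared column never satisfies the condition.
Matched pairs: 0; unmatched v rows kept: 6.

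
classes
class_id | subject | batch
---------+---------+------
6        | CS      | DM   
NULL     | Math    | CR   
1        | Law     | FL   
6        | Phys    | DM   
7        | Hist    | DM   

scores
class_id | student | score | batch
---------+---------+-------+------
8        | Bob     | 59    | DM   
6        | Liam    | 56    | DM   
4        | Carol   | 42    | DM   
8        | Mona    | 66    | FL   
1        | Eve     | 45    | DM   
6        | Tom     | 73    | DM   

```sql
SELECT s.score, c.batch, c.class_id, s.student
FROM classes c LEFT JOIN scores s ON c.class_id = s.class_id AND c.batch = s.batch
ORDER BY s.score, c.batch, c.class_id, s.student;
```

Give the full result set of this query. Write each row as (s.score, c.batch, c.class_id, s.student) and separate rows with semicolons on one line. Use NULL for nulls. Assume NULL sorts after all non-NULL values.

LEFT JOIN keeps every row from `classes`; unmatched rows get NULL for `scores`'s columns.
Matching on c.class_id = s.class_id AND c.batch = s.batch. A NULL in a compared column never satisfies the condition.
Matched pairs: 4; unmatched c rows kept: 3.

(56, DM, 6, Liam); (56, DM, 6, Liam); (73, DM, 6, Tom); (73, DM, 6, Tom); (NULL, CR, NULL, NULL); (NULL, DM, 7, NULL); (NULL, FL, 1, NULL)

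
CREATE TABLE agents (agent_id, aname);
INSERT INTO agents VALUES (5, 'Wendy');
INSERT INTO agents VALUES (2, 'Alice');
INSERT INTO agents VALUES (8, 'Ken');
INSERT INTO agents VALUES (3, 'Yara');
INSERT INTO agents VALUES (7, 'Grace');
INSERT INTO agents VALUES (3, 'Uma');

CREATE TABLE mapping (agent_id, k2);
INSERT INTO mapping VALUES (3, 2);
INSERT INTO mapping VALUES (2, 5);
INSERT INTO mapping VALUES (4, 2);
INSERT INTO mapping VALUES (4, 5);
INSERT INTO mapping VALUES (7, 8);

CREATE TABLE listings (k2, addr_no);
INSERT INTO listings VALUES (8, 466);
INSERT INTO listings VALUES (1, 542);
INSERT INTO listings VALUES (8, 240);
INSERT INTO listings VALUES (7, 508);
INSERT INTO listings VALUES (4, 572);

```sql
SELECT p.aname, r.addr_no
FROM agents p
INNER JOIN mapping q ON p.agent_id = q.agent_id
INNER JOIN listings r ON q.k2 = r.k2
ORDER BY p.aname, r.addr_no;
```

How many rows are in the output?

Evaluate left to right. First `agents p INNER JOIN mapping q` on agent_id: 4 row(s).
Then INNER JOIN `listings r` on k2: keep only rows whose q.k2 appears in r.
Result: 2 row(s).

2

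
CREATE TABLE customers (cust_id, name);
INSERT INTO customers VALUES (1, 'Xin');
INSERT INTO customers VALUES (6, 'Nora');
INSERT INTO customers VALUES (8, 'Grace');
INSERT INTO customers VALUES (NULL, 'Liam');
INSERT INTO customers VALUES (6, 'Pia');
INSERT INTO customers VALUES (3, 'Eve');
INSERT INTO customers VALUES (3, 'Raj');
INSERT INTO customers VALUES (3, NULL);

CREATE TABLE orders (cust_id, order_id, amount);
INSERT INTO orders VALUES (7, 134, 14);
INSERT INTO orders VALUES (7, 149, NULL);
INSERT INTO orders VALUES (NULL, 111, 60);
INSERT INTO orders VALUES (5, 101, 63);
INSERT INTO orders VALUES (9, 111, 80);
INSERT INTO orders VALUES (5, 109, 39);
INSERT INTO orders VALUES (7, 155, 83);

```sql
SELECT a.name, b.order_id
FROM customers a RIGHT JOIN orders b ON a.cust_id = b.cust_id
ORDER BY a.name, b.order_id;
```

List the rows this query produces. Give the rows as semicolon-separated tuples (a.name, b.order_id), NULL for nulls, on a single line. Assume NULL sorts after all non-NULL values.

RIGHT JOIN keeps every row from `orders`; unmatched rows get NULL for `customers`'s columns.
Matching on a.cust_id = b.cust_id. A NULL in a compared column never satisfies the condition.
Matched pairs: 0; unmatched b rows kept: 7.

(NULL, 101); (NULL, 109); (NULL, 111); (NULL, 111); (NULL, 134); (NULL, 149); (NULL, 155)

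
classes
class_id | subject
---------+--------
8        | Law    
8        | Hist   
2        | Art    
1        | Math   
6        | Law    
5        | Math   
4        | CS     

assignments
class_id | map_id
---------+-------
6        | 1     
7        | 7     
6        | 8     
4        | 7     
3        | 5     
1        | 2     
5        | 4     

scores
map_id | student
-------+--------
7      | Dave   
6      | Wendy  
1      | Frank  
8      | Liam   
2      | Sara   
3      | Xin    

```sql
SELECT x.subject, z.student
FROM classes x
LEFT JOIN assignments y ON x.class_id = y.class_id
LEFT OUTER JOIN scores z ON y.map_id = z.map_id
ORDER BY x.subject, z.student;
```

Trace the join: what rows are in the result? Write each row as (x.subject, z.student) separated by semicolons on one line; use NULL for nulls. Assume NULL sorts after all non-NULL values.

(Art, NULL); (CS, Dave); (Hist, NULL); (Law, Frank); (Law, Liam); (Law, NULL); (Math, Sara); (Math, NULL)

Joins associate left-to-right: classes LEFT JOIN assignments on class_id gives 8 intermediate row(s).
Then LEFT JOIN `scores z` on map_id: each of those 8 rows is kept; rows whose y.map_id has no match in z get NULL for z's columns.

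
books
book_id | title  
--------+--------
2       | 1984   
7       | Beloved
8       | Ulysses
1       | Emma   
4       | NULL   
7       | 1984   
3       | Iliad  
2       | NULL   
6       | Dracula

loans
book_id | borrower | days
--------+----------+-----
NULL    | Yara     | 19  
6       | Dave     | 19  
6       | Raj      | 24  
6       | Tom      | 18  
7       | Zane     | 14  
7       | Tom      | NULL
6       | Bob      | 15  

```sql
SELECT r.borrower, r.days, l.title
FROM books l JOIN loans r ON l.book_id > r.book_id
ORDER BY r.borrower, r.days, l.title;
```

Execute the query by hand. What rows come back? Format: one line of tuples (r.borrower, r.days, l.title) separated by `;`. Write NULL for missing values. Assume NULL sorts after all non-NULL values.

INNER JOIN keeps only pairs where the ON condition holds.
Matching on l.book_id > r.book_id. A NULL in a compared column never satisfies the condition.
- l row (book_id=2): no match → dropped.
- l row (book_id=7): matches 4 r row(s) → 4 output row(s).
- l row (book_id=8): matches 6 r row(s) → 6 output row(s).
- l row (book_id=1): no match → dropped.
- l row (book_id=4): no match → dropped.
- l row (book_id=7): matches 4 r row(s) → 4 output row(s).
- l row (book_id=3): no match → dropped.
- l row (book_id=2): no match → dropped.
- l row (book_id=6): no match → dropped.

(Bob, 15, 1984); (Bob, 15, Beloved); (Bob, 15, Ulysses); (Dave, 19, 1984); (Dave, 19, Beloved); (Dave, 19, Ulysses); (Raj, 24, 1984); (Raj, 24, Beloved); (Raj, 24, Ulysses); (Tom, 18, 1984); (Tom, 18, Beloved); (Tom, 18, Ulysses); (Tom, NULL, Ulysses); (Zane, 14, Ulysses)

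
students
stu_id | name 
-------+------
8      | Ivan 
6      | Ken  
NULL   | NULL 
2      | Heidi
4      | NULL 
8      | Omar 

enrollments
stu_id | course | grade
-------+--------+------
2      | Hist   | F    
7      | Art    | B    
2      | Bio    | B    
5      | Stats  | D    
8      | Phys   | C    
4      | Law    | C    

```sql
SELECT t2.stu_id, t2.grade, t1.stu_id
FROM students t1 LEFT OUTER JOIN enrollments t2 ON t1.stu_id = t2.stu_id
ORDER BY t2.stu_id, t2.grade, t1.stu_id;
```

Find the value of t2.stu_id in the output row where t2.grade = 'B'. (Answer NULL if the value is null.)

2

LEFT JOIN keeps every row from `students`; unmatched rows get NULL for `enrollments`'s columns.
Matching on t1.stu_id = t2.stu_id. A NULL in a compared column never satisfies the condition.
Matched pairs: 5; unmatched t1 rows kept: 2.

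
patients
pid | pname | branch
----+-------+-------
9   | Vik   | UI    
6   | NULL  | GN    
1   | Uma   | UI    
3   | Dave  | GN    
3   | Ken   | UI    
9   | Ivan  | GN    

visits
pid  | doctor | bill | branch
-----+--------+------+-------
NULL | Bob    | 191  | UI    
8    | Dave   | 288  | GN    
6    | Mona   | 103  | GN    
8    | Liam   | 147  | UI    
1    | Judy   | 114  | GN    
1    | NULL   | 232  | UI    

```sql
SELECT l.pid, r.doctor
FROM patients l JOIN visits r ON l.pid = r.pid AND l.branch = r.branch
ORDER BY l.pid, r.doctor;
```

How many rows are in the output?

INNER JOIN keeps only pairs where the ON condition holds.
Matching on l.pid = r.pid AND l.branch = r.branch. A NULL in a compared column never satisfies the condition.
- l[0] pid=9, branch=UI → no match; dropped.
- l[1] pid=6, branch=GN → 1 match(es) in r → 1 row(s).
- l[2] pid=1, branch=UI → 1 match(es) in r → 1 row(s).
- l[3] pid=3, branch=GN → no match; dropped.
- l[4] pid=3, branch=UI → no match; dropped.
- l[5] pid=9, branch=GN → no match; dropped.
Total: 2 rows.

2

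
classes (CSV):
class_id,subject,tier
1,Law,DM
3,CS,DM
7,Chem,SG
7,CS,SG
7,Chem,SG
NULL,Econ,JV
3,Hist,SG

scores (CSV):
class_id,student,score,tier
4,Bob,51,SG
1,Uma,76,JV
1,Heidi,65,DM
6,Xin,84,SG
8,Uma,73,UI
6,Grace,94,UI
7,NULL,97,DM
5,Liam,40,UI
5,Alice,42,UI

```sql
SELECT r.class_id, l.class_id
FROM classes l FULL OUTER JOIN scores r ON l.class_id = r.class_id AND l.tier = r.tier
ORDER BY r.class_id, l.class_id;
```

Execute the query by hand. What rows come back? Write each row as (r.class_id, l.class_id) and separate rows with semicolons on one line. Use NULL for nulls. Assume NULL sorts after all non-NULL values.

FULL OUTER JOIN keeps every row from both sides; unmatched rows get NULL for the other side's columns.
Matching on l.class_id = r.class_id AND l.tier = r.tier. A NULL in a compared column never satisfies the condition.
- l (class_id=1, tier=DM) pairs with 1 row(s) of r.
- l (class_id=3, tier=DM) has no partner → padded with NULL.
- l (class_id=7, tier=SG) has no partner → padded with NULL.
- l (class_id=7, tier=SG) has no partner → padded with NULL.
- l (class_id=7, tier=SG) has no partner → padded with NULL.
- l (class_id=NULL, tier=JV) has no partner → padded with NULL.
- l (class_id=3, tier=SG) has no partner → padded with NULL.
- 8 row(s) from r found no l partner → padded with NULL.

(1, 1); (1, NULL); (4, NULL); (5, NULL); (5, NULL); (6, NULL); (6, NULL); (7, NULL); (8, NULL); (NULL, 3); (NULL, 3); (NULL, 7); (NULL, 7); (NULL, 7); (NULL, NULL)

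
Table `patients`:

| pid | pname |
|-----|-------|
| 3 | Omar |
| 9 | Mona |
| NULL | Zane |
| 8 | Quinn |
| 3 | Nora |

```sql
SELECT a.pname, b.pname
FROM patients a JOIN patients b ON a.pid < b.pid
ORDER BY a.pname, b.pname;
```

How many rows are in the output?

INNER JOIN keeps only pairs where the ON condition holds.
Matching on a.pid < b.pid. A NULL in a compared column never satisfies the condition.
Matched pairs: 5.
Total: 5 rows.

5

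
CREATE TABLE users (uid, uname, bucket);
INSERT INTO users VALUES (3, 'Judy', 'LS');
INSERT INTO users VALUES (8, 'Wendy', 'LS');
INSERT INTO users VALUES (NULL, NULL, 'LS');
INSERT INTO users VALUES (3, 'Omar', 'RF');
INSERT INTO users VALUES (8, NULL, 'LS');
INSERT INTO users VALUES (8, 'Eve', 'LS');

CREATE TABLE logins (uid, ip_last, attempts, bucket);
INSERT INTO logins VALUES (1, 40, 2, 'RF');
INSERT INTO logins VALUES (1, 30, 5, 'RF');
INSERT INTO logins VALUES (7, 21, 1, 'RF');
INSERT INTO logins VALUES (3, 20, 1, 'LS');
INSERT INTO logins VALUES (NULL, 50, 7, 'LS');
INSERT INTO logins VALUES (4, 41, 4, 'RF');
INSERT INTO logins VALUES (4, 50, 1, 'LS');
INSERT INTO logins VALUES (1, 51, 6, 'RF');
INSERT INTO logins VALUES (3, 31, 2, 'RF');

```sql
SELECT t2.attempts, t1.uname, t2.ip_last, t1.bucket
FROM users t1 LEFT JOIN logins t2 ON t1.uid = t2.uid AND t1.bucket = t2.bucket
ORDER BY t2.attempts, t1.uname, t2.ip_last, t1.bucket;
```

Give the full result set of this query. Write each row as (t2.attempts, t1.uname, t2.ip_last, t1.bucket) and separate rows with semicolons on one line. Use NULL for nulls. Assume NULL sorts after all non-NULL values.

LEFT JOIN keeps every row from `users`; unmatched rows get NULL for `logins`'s columns.
Matching on t1.uid = t2.uid AND t1.bucket = t2.bucket. A NULL in a compared column never satisfies the condition.
- t1 row (uid=3, bucket=LS): matches 1 t2 row(s) → 1 output row(s).
- t1 row (uid=8, bucket=LS): no match → kept, t2 columns NULL.
- t1 row (uid=NULL, bucket=LS): no match → kept, t2 columns NULL.
- t1 row (uid=3, bucket=RF): matches 1 t2 row(s) → 1 output row(s).
- t1 row (uid=8, bucket=LS): no match → kept, t2 columns NULL.
- t1 row (uid=8, bucket=LS): no match → kept, t2 columns NULL.
After projecting and ordering:
t2.attempts | t1.uname | t2.ip_last | t1.bucket
1 | Judy | 20 | LS
2 | Omar | 31 | RF
NULL | Eve | NULL | LS
NULL | Wendy | NULL | LS
NULL | NULL | NULL | LS
NULL | NULL | NULL | LS

(1, Judy, 20, LS); (2, Omar, 31, RF); (NULL, Eve, NULL, LS); (NULL, Wendy, NULL, LS); (NULL, NULL, NULL, LS); (NULL, NULL, NULL, LS)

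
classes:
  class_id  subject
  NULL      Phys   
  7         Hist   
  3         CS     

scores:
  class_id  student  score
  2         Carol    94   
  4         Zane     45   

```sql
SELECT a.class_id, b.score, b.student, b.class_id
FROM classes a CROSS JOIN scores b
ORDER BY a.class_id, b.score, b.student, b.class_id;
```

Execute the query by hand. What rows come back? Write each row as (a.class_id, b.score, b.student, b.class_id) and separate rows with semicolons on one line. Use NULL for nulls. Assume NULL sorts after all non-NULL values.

(3, 45, Zane, 4); (3, 94, Carol, 2); (7, 45, Zane, 4); (7, 94, Carol, 2); (NULL, 45, Zane, 4); (NULL, 94, Carol, 2)

CROSS JOIN pairs every row of `classes` with every row of `scores`: 3 × 2 = 6 rows.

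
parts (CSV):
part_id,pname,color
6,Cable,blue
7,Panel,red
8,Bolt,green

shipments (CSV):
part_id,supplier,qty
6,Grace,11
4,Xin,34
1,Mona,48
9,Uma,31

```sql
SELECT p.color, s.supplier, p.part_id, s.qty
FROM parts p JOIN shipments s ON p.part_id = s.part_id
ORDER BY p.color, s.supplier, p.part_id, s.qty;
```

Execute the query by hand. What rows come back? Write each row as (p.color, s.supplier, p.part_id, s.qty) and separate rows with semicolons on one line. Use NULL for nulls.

(blue, Grace, 6, 11)

INNER JOIN keeps only pairs where the ON condition holds.
Matching on p.part_id = s.part_id.
- p (part_id=6) pairs with 1 row(s) of s.
- p (part_id=7) has no partner → excluded.
- p (part_id=8) has no partner → excluded.
After projecting and ordering:
p.color | s.supplier | p.part_id | s.qty
blue | Grace | 6 | 11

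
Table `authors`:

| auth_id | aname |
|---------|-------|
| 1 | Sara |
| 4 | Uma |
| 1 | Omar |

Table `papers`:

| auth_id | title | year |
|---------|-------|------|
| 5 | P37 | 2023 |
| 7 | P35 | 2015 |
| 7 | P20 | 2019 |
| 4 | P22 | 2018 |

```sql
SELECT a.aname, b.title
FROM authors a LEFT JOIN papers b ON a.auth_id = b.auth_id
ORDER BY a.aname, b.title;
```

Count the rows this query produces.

LEFT JOIN keeps every row from `authors`; unmatched rows get NULL for `papers`'s columns.
Matching on a.auth_id = b.auth_id.
Matched pairs: 1; unmatched a rows kept: 2.
Total: 1 matched + 2 padded = 3 rows.

3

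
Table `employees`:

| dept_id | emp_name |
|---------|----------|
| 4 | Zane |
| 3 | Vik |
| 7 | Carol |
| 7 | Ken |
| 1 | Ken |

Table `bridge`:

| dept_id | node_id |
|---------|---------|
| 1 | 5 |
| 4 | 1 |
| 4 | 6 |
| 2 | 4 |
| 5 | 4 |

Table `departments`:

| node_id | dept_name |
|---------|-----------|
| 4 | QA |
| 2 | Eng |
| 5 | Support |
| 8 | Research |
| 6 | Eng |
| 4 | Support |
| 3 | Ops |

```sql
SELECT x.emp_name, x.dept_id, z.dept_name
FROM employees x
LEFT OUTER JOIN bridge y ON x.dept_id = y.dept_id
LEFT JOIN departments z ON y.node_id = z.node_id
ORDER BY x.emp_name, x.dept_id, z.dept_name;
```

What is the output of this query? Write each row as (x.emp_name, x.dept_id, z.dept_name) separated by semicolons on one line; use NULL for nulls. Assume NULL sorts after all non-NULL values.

(Carol, 7, NULL); (Ken, 1, Support); (Ken, 7, NULL); (Vik, 3, NULL); (Zane, 4, Eng); (Zane, 4, NULL)

Step 1 — x LEFT JOIN y on dept_id → 6 row(s).
Then LEFT JOIN `departments z` on node_id: each of those 6 rows is kept; rows whose y.node_id has no match in z get NULL for z's columns.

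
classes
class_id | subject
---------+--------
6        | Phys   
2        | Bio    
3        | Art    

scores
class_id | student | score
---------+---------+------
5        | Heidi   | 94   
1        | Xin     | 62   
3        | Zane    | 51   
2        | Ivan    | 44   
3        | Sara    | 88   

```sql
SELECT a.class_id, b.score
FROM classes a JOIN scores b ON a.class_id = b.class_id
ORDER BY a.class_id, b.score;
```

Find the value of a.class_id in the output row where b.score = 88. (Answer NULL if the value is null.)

INNER JOIN keeps only pairs where the ON condition holds.
Matching on a.class_id = b.class_id.
- class_id=6: no matching b row, dropped.
- class_id=2: 1 matching b row(s), so 1 row(s) emitted.
- class_id=3: 2 matching b row(s), so 2 row(s) emitted.

3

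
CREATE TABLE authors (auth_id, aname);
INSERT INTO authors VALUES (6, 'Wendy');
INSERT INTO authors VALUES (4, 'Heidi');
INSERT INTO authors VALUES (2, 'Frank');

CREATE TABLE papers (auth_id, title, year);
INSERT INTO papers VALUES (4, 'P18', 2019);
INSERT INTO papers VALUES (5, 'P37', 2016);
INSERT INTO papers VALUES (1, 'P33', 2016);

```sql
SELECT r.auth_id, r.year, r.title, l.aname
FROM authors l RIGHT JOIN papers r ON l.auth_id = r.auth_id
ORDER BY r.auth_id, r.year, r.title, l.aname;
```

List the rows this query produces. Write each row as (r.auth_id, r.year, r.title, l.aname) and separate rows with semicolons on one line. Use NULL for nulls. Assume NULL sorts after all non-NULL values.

RIGHT JOIN keeps every row from `papers`; unmatched rows get NULL for `authors`'s columns.
Matching on l.auth_id = r.auth_id.
Matched pairs: 1; unmatched r rows kept: 2.

(1, 2016, P33, NULL); (4, 2019, P18, Heidi); (5, 2016, P37, NULL)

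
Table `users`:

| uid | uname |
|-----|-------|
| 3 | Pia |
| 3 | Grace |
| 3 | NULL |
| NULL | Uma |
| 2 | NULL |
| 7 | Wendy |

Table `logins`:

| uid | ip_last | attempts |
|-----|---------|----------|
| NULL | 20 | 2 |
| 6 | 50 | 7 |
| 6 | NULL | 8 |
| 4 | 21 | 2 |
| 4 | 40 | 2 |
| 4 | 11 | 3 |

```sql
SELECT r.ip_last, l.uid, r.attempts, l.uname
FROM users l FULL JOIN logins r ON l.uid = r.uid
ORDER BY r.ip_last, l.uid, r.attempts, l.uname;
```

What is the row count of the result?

12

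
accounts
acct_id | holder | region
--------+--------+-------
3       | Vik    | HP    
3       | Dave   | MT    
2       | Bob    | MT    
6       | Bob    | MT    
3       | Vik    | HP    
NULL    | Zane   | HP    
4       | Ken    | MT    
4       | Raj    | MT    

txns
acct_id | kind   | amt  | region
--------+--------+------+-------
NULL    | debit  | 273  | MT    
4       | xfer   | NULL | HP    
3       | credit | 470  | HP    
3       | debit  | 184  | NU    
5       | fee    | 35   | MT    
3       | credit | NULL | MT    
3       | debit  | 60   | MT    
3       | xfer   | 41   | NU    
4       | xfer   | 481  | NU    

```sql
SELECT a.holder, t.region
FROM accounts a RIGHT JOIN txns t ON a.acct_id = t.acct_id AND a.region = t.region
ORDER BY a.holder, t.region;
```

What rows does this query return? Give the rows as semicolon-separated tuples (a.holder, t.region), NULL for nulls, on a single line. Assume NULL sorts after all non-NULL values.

RIGHT JOIN keeps every row from `txns`; unmatched rows get NULL for `accounts`'s columns.
Matching on a.acct_id = t.acct_id AND a.region = t.region. A NULL in a compared column never satisfies the condition.
- a[0] acct_id=3, region=HP → 1 match(es) in t → 1 row(s).
- a[1] acct_id=3, region=MT → 2 match(es) in t → 2 row(s).
- a[2] acct_id=2, region=MT → no match.
- a[3] acct_id=6, region=MT → no match.
- a[4] acct_id=3, region=HP → 1 match(es) in t → 1 row(s).
- a[5] acct_id=NULL, region=HP → no match.
- a[6] acct_id=4, region=MT → no match.
- a[7] acct_id=4, region=MT → no match.
- 6 t row(s) had no a match → kept, a columns NULL.
After projecting and ordering:
a.holder | t.region
Dave | MT
Dave | MT
Vik | HP
Vik | HP
NULL | HP
NULL | MT
NULL | MT
NULL | NU
NULL | NU
NULL | NU

(Dave, MT); (Dave, MT); (Vik, HP); (Vik, HP); (NULL, HP); (NULL, MT); (NULL, MT); (NULL, NU); (NULL, NU); (NULL, NU)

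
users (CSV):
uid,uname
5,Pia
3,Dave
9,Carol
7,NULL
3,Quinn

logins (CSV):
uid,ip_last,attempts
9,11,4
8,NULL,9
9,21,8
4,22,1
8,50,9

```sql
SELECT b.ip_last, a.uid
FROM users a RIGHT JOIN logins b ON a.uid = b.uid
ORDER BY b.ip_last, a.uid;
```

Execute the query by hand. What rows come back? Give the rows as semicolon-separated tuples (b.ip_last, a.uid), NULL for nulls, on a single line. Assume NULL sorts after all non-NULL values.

RIGHT JOIN keeps every row from `logins`; unmatched rows get NULL for `users`'s columns.
Matching on a.uid = b.uid.
Matched pairs: 2; unmatched b rows kept: 3.

(11, 9); (21, 9); (22, NULL); (50, NULL); (NULL, NULL)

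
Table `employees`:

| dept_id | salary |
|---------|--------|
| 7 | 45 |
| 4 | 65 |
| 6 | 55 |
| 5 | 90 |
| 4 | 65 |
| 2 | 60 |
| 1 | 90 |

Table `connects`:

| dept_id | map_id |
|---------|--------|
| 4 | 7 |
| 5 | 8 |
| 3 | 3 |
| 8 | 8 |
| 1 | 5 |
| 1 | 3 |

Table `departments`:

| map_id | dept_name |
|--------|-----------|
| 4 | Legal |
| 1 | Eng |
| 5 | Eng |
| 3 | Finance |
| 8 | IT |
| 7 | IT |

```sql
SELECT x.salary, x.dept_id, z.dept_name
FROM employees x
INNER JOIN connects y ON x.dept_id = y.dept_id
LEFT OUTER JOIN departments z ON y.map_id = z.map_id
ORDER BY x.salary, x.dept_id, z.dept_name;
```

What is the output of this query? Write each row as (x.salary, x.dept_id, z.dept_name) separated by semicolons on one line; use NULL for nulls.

(65, 4, IT); (65, 4, IT); (90, 1, Eng); (90, 1, Finance); (90, 5, IT)

Joins associate left-to-right: employees INNER JOIN connects on dept_id gives 5 intermediate row(s).
Then LEFT JOIN `departments z` on map_id: each of those 5 rows is kept; rows whose y.map_id has no match in z get NULL for z's columns.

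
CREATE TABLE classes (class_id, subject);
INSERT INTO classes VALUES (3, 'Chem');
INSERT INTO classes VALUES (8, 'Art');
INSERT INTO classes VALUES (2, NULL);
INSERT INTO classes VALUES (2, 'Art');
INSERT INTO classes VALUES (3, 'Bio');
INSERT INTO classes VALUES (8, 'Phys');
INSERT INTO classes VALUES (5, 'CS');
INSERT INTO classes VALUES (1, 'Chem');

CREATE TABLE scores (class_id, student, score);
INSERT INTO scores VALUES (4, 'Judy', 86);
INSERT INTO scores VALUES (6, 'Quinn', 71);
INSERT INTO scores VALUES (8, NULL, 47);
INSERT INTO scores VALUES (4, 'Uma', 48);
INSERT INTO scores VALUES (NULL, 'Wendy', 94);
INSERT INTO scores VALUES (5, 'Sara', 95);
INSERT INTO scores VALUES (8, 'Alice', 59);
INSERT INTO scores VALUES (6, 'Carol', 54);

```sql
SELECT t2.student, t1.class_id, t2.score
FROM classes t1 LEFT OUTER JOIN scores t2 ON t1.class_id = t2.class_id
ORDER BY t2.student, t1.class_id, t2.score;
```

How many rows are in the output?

LEFT JOIN keeps every row from `classes`; unmatched rows get NULL for `scores`'s columns.
Matching on t1.class_id = t2.class_id. A NULL in a compared column never satisfies the condition.
Matched pairs: 5; unmatched t1 rows kept: 5.
Total: 5 matched + 5 padded = 10 rows.

10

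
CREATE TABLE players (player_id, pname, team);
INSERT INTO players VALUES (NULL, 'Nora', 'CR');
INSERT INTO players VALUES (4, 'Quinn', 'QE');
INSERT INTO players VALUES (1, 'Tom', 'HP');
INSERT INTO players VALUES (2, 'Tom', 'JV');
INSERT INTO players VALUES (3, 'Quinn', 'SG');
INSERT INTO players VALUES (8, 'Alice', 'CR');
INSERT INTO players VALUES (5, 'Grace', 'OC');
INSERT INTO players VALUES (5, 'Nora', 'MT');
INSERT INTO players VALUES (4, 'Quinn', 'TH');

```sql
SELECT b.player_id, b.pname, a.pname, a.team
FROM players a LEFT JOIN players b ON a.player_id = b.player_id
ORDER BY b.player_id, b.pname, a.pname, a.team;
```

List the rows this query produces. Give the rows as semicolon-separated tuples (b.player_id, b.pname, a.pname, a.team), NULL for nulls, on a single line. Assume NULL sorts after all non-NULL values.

(1, Tom, Tom, HP); (2, Tom, Tom, JV); (3, Quinn, Quinn, SG); (4, Quinn, Quinn, QE); (4, Quinn, Quinn, QE); (4, Quinn, Quinn, TH); (4, Quinn, Quinn, TH); (5, Grace, Grace, OC); (5, Grace, Nora, MT); (5, Nora, Grace, OC); (5, Nora, Nora, MT); (8, Alice, Alice, CR); (NULL, NULL, Nora, CR)

LEFT JOIN keeps every row from `players a`; unmatched rows get NULL for `players b`'s columns.
Matching on a.player_id = b.player_id. A NULL in a compared column never satisfies the condition.
- a (player_id=NULL) has no partner → padded with NULL.
- a (player_id=4) pairs with 2 row(s) of b.
- a (player_id=1) pairs with 1 row(s) of b.
- a (player_id=2) pairs with 1 row(s) of b.
- a (player_id=3) pairs with 1 row(s) of b.
- a (player_id=8) pairs with 1 row(s) of b.
- a (player_id=5) pairs with 2 row(s) of b.
- a (player_id=5) pairs with 2 row(s) of b.
- a (player_id=4) pairs with 2 row(s) of b.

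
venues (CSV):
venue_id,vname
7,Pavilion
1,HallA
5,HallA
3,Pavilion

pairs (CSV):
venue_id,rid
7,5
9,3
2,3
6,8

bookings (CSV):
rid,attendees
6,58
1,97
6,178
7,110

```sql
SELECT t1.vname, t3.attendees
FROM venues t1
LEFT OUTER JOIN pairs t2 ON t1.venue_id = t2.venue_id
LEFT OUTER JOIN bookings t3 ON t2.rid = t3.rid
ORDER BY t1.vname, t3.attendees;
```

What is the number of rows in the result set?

4

Joins associate left-to-right: venues LEFT JOIN pairs on venue_id gives 4 intermediate row(s).
Then LEFT JOIN `bookings t3` on rid: each of those 4 rows is kept; rows whose t2.rid has no match in t3 get NULL for t3's columns.
Result: 4 row(s).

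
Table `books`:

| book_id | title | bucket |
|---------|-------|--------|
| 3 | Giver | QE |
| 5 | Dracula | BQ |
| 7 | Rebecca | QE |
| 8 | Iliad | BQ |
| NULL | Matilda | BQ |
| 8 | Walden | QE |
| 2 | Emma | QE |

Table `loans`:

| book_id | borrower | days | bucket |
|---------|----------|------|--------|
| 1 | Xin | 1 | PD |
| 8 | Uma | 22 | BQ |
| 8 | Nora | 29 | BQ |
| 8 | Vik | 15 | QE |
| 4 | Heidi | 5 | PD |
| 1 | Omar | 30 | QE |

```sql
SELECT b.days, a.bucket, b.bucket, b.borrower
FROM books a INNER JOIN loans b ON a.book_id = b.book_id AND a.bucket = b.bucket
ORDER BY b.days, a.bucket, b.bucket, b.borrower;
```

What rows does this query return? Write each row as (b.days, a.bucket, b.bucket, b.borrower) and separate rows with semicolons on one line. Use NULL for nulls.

(15, QE, QE, Vik); (22, BQ, BQ, Uma); (29, BQ, BQ, Nora)

INNER JOIN keeps only pairs where the ON condition holds.
Matching on a.book_id = b.book_id AND a.bucket = b.bucket. A NULL in a compared column never satisfies the condition.
- a[0] book_id=3, bucket=QE → no match; dropped.
- a[1] book_id=5, bucket=BQ → no match; dropped.
- a[2] book_id=7, bucket=QE → no match; dropped.
- a[3] book_id=8, bucket=BQ → 2 match(es) in b → 2 row(s).
- a[4] book_id=NULL, bucket=BQ → no match; dropped.
- a[5] book_id=8, bucket=QE → 1 match(es) in b → 1 row(s).
- a[6] book_id=2, bucket=QE → no match; dropped.
After projecting and ordering:
b.days | a.bucket | b.bucket | b.borrower
15 | QE | QE | Vik
22 | BQ | BQ | Uma
29 | BQ | BQ | Nora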